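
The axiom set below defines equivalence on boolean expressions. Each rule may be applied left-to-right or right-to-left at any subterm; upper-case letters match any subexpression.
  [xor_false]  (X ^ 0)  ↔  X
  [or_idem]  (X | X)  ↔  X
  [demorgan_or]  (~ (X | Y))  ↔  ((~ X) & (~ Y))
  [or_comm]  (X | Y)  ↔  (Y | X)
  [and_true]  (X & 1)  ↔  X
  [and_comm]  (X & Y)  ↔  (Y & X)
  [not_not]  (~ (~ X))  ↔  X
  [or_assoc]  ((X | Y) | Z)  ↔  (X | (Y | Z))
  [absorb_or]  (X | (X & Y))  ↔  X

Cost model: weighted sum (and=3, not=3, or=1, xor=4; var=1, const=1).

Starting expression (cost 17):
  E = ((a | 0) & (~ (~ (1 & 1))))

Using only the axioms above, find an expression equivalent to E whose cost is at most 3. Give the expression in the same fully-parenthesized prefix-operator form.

(a | 0)   [cost 3]

(1) (~ (~ (1 & 1)))  =[not_not →]=  (1 & 1)    ⊢ ((a | 0) & (1 & 1))
(2) (1 & 1)  =[and_true →]=  1    ⊢ ((a | 0) & 1)
(3) ((a | 0) & 1)  =[and_true →]=  (a | 0)    ⊢ cost 3, within 3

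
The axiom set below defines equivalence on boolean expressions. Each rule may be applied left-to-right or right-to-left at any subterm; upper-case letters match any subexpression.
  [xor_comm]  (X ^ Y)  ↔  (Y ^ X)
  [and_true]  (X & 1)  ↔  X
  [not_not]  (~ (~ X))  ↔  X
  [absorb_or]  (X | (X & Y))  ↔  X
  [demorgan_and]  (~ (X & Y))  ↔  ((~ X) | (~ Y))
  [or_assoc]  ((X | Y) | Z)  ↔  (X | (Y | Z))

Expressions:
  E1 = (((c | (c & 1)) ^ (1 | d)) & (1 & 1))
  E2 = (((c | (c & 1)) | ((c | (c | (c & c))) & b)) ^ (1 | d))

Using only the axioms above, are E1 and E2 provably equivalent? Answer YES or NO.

(1) (1 & 1)  =[and_true →]=  1    ⊢ (((c | (c & 1)) ^ (1 | d)) & 1)
(2) (((c | (c & 1)) ^ (1 | d)) & 1)  =[and_true →]=  ((c | (c & 1)) ^ (1 | d))
(3) (c & 1)  =[and_true →]=  c    ⊢ ((c | c) ^ (1 | d))
(4) (c | c)  =[absorb_or ←]=  ((c | c) | ((c | c) & b))    ⊢ (((c | c) | ((c | c) & b)) ^ (1 | d))
(5) c  =[and_true ←]=  (c & 1)    ⊢ (((c | (c & 1)) | ((c | c) & b)) ^ (1 | d))
(6) c  =[absorb_or ←]=  (c | (c & c))    ⊢ E2

YES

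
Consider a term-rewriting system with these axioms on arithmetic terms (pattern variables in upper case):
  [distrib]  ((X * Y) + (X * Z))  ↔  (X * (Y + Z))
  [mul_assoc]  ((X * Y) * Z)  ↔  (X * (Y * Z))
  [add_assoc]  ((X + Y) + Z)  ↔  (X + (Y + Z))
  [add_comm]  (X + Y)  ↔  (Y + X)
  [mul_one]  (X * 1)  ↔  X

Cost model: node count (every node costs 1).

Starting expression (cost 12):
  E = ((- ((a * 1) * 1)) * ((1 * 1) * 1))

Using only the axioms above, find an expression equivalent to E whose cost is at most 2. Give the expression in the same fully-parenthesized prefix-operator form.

(1) ((a * 1) * 1)  =[mul_one →]=  (a * 1)    ⊢ ((- (a * 1)) * ((1 * 1) * 1))
(2) (1 * 1)  =[mul_one →]=  1    ⊢ ((- (a * 1)) * (1 * 1))
(3) (1 * 1)  =[mul_one →]=  1    ⊢ ((- (a * 1)) * 1)
(4) (a * 1)  =[mul_one →]=  a    ⊢ ((- a) * 1)
(5) ((- a) * 1)  =[mul_one →]=  (- a)    ⊢ cost 2, within 2

(- a)   [cost 2]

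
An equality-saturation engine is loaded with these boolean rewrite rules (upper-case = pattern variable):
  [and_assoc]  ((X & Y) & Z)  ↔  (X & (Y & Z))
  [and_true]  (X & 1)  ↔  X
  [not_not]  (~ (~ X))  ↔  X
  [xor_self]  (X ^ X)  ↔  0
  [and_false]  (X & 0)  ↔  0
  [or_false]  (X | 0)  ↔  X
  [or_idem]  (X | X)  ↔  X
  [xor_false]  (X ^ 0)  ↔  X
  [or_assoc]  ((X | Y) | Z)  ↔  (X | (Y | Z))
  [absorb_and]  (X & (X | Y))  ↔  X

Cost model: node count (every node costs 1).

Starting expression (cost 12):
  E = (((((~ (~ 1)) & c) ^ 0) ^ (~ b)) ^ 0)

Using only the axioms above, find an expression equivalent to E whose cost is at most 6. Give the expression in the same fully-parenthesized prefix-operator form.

((1 & c) ^ (~ b))   [cost 6]

(1) (((~ (~ 1)) & c) ^ 0)  =[xor_false →]=  ((~ (~ 1)) & c)    ⊢ ((((~ (~ 1)) & c) ^ (~ b)) ^ 0)
(2) ((((~ (~ 1)) & c) ^ (~ b)) ^ 0)  =[xor_false →]=  (((~ (~ 1)) & c) ^ (~ b))
(3) (~ (~ 1))  =[not_not →]=  1    ⊢ cost 6, within 6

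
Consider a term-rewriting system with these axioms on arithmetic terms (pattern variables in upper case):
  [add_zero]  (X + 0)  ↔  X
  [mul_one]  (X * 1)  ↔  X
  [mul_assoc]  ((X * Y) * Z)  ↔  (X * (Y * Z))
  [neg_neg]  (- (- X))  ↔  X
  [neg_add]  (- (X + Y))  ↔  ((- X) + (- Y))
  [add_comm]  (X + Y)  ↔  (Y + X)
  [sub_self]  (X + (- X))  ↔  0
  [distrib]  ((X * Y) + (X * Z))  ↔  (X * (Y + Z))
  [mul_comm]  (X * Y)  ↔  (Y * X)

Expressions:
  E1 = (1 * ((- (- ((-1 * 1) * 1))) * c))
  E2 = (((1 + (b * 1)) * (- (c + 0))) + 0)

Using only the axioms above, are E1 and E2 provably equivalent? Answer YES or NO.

NO

Every axiom is a valid identity, so a rewrite proof would force E1 and E2 to agree under every assignment.
At b=1, c=1: E1 = -1 but E2 = -2; they differ, so no derivation exists.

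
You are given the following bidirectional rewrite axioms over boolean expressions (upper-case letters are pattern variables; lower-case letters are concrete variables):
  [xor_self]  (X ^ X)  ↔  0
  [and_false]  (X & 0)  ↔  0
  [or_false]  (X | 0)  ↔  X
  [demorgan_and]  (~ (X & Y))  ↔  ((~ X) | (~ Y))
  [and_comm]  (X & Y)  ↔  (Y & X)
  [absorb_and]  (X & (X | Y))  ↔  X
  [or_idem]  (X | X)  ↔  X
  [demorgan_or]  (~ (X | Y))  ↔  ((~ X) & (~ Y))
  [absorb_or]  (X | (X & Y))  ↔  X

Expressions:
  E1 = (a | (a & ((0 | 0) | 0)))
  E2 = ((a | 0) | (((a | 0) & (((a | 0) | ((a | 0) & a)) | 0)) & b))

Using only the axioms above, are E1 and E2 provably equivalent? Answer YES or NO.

YES

(1) ((0 | 0) | 0)  =[or_false →]=  (0 | 0)    ⊢ (a | (a & (0 | 0)))
(2) (0 | 0)  =[or_false →]=  0    ⊢ (a | (a & 0))
(3) (a & 0)  =[and_false →]=  0    ⊢ (a | 0)
(4) (a | 0)  =[absorb_or ←]=  ((a | 0) | ((a | 0) & b))
(5) (a | 0)  =[absorb_and ←]=  ((a | 0) & ((a | 0) | 0))    ⊢ ((a | 0) | (((a | 0) & ((a | 0) | 0)) & b))
(6) (a | 0)  =[absorb_or ←]=  ((a | 0) | ((a | 0) & a))    ⊢ E2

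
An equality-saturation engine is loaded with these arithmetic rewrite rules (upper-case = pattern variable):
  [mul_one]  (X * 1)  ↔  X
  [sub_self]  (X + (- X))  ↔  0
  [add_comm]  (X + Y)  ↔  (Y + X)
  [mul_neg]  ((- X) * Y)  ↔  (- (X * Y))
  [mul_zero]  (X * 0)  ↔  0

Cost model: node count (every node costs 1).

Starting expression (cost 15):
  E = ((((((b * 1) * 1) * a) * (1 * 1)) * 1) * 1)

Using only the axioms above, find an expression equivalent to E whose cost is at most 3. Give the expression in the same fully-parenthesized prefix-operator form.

(b * a)   [cost 3]

(1) ((b * 1) * 1)  =[mul_one →]=  (b * 1)    ⊢ (((((b * 1) * a) * (1 * 1)) * 1) * 1)
(2) (b * 1)  =[mul_one →]=  b    ⊢ ((((b * a) * (1 * 1)) * 1) * 1)
(3) (1 * 1)  =[mul_one →]=  1    ⊢ ((((b * a) * 1) * 1) * 1)
(4) ((b * a) * 1)  =[mul_one →]=  (b * a)    ⊢ (((b * a) * 1) * 1)
(5) (((b * a) * 1) * 1)  =[mul_one →]=  ((b * a) * 1)
(6) ((b * a) * 1)  =[mul_one →]=  (b * a)    ⊢ cost 3, within 3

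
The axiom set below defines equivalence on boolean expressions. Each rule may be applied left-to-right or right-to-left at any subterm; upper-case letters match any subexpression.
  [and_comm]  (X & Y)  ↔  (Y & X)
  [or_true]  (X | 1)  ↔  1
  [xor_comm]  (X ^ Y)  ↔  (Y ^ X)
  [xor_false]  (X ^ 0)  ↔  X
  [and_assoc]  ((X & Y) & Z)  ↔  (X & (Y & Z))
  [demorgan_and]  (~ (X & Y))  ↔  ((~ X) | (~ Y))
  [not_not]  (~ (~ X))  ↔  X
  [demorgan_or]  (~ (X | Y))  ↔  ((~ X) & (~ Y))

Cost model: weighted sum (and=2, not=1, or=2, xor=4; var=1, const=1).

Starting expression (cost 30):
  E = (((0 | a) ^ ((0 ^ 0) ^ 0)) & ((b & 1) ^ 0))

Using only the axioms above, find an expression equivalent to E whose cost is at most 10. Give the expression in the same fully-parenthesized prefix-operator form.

step 1: xor_false (→) rewrites (0 ^ 0) into 0, now (((0 | a) ^ (0 ^ 0)) & ((b & 1) ^ 0))
step 2: xor_false (→) rewrites ((b & 1) ^ 0) into (b & 1), now (((0 | a) ^ (0 ^ 0)) & (b & 1))
step 3: and_comm (→) rewrites (b & 1) into (1 & b), now (((0 | a) ^ (0 ^ 0)) & (1 & b))
step 4: xor_false (→) rewrites (0 ^ 0) into 0, now (((0 | a) ^ 0) & (1 & b))
step 5: and_comm (→) rewrites (((0 | a) ^ 0) & (1 & b)) into ((1 & b) & ((0 | a) ^ 0))
step 6: xor_false (→) rewrites ((0 | a) ^ 0) into (0 | a), reaching cost 10 (bound 10)

((1 & b) & (0 | a))   [cost 10]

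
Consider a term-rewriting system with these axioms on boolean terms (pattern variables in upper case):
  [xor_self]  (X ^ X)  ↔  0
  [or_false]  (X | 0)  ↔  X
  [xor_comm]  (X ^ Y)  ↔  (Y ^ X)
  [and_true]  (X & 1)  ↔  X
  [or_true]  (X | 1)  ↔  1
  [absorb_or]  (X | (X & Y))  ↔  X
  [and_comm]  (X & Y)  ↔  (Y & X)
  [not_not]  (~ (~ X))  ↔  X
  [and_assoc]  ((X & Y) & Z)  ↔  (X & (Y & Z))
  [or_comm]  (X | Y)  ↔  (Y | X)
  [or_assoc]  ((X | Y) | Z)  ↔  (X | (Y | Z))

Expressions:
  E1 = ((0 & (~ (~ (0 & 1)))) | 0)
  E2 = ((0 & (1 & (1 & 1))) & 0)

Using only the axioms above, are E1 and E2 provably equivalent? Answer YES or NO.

YES

(1) ((0 & (~ (~ (0 & 1)))) | 0)  =[or_false →]=  (0 & (~ (~ (0 & 1))))
(2) (~ (~ (0 & 1)))  =[not_not →]=  (0 & 1)    ⊢ (0 & (0 & 1))
(3) (0 & 1)  =[and_true →]=  0    ⊢ (0 & 0)
(4) 0  =[and_true ←]=  (0 & 1)    ⊢ ((0 & 1) & 0)
(5) 1  =[and_true ←]=  (1 & 1)    ⊢ ((0 & (1 & 1)) & 0)
(6) 1  =[and_true ←]=  (1 & 1)    ⊢ E2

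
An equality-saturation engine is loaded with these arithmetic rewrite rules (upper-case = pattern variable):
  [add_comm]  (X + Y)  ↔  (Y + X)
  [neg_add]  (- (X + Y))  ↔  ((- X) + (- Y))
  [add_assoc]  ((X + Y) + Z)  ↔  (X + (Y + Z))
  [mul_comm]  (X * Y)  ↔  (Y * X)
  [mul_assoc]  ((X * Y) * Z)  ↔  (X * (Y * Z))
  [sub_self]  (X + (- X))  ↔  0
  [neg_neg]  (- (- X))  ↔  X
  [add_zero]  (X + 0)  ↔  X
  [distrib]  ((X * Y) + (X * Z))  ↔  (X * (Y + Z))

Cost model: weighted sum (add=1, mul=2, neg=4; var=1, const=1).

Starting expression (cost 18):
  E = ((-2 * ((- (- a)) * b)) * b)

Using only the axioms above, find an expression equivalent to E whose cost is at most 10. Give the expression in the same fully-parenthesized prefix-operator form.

(1) (-2 * ((- (- a)) * b))  =[mul_comm →]=  (((- (- a)) * b) * -2)    ⊢ ((((- (- a)) * b) * -2) * b)
(2) (- (- a))  =[neg_neg →]=  a    ⊢ cost 10, within 10

(((a * b) * -2) * b)   [cost 10]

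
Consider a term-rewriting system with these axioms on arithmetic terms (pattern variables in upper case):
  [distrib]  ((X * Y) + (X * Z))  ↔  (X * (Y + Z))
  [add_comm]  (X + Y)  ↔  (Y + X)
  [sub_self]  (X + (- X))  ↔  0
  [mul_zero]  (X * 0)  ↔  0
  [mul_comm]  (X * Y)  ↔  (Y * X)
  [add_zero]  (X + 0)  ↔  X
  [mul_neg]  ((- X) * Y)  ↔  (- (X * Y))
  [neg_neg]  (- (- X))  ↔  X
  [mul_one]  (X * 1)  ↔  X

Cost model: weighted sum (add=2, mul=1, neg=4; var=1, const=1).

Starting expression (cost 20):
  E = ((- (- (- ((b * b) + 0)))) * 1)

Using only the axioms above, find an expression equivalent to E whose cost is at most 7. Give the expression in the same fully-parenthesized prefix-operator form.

step 1: mul_one (→) rewrites ((- (- (- ((b * b) + 0)))) * 1) into (- (- (- ((b * b) + 0))))
step 2: neg_neg (→) rewrites (- (- ((b * b) + 0))) into ((b * b) + 0), now (- ((b * b) + 0))
step 3: add_zero (→) rewrites ((b * b) + 0) into (b * b), reaching cost 7 (bound 7)

(- (b * b))   [cost 7]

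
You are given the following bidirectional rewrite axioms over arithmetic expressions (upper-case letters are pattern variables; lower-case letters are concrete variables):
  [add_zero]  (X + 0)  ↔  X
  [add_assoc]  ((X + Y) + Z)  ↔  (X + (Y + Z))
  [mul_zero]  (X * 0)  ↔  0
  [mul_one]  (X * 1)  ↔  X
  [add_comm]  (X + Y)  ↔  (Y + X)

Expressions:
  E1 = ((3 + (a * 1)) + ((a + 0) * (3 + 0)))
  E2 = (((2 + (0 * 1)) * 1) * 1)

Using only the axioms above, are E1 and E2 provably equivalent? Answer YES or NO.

NO

The axioms are sound identities: if E1 ↔* E2 then E1 and E2 evaluate identically under any assignment.
Under a=0: E1 evaluates to 3, E2 to 2. Distinct ⇒ no rewrite sequence connects them.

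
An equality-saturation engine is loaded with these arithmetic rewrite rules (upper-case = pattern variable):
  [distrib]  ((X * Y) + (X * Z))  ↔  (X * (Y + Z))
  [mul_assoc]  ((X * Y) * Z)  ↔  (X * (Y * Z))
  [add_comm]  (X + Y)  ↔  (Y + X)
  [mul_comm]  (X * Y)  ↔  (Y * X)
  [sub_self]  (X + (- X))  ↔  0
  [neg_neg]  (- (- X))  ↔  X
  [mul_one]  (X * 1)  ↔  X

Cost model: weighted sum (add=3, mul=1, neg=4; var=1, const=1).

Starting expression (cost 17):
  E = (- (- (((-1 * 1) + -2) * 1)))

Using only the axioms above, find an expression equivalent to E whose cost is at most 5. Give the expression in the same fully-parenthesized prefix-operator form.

1. [neg_neg →] (- (- (((-1 * 1) + -2) * 1)))  →  (((-1 * 1) + -2) * 1)
2. [mul_one →] (((-1 * 1) + -2) * 1)  →  ((-1 * 1) + -2)
3. [mul_one →] (-1 * 1)  →  -1;  cost 5 ≤ 5, done

(-1 + -2)   [cost 5]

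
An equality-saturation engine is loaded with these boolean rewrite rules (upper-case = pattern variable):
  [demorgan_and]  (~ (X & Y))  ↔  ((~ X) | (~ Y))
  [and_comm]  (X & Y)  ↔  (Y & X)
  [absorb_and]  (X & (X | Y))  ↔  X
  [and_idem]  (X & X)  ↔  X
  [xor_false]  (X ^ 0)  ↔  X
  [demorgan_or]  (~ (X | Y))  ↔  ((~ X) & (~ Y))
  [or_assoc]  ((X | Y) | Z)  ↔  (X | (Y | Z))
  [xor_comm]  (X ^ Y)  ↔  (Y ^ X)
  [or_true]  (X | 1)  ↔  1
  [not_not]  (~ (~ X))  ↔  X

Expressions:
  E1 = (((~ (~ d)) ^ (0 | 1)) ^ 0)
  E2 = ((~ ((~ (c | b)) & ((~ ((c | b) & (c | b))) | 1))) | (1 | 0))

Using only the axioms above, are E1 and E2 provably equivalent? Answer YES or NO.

The axioms are sound identities: if E1 ↔* E2 then E1 and E2 evaluate identically under any assignment.
Under b=0, c=0, d=1: E1 evaluates to 0, E2 to 1. Distinct ⇒ no rewrite sequence connects them.

NO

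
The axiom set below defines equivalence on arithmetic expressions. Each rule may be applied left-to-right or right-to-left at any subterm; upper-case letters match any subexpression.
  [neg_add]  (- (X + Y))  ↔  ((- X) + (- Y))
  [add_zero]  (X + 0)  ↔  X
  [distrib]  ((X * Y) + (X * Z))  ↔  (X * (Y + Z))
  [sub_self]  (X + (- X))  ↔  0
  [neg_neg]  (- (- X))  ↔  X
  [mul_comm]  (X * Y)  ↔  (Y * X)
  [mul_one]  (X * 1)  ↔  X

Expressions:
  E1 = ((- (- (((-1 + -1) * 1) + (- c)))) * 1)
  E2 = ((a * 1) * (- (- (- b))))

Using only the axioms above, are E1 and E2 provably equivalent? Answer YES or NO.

All listed rules preserve value, hence provable equivalence implies equal values everywhere; look for a separating assignment.
a=0, b=0, c=0 gives E1 ↦ -2, E2 ↦ 0; values differ ⇒ not provably equivalent.

NO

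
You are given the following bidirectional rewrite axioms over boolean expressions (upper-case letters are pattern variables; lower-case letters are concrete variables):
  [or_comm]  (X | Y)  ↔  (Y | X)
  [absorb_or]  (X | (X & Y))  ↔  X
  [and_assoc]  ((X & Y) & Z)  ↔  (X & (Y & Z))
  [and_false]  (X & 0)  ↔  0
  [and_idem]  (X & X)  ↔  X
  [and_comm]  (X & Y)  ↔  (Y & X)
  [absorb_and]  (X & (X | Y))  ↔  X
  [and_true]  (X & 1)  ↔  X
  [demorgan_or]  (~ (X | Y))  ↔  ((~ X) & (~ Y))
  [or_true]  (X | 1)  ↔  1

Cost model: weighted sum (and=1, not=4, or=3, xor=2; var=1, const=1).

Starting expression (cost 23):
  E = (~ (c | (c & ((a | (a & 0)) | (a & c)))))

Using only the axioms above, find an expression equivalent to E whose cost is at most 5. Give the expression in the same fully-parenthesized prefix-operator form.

(~ c)   [cost 5]

(1) (a | (a & 0))  =[absorb_or →]=  a    ⊢ (~ (c | (c & (a | (a & c)))))
(2) (a | (a & c))  =[absorb_or →]=  a    ⊢ (~ (c | (c & a)))
(3) (c | (c & a))  =[absorb_or →]=  c    ⊢ cost 5, within 5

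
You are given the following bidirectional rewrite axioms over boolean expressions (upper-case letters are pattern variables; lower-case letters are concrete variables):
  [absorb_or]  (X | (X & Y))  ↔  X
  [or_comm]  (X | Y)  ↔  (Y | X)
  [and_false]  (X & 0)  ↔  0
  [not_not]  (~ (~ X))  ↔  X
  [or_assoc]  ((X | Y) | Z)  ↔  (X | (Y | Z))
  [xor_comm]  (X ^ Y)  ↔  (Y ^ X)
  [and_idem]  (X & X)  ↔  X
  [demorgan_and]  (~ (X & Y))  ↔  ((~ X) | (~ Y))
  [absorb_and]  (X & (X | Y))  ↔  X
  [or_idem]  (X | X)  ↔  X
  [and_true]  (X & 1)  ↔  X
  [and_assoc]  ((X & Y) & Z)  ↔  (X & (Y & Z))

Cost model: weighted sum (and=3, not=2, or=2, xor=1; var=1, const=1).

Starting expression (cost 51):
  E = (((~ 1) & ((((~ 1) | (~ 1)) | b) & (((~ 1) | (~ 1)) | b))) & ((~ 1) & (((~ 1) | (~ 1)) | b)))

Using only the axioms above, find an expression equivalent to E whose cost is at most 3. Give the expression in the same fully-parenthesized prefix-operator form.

(1) ((((~ 1) | (~ 1)) | b) & (((~ 1) | (~ 1)) | b))  =[and_idem →]=  (((~ 1) | (~ 1)) | b)    ⊢ (((~ 1) & (((~ 1) | (~ 1)) | b)) & ((~ 1) & (((~ 1) | (~ 1)) | b)))
(2) (((~ 1) & (((~ 1) | (~ 1)) | b)) & ((~ 1) & (((~ 1) | (~ 1)) | b)))  =[and_idem →]=  ((~ 1) & (((~ 1) | (~ 1)) | b))
(3) ((~ 1) | (~ 1))  =[or_idem →]=  (~ 1)    ⊢ ((~ 1) & ((~ 1) | b))
(4) ((~ 1) & ((~ 1) | b))  =[absorb_and →]=  (~ 1)    ⊢ cost 3, within 3

(~ 1)   [cost 3]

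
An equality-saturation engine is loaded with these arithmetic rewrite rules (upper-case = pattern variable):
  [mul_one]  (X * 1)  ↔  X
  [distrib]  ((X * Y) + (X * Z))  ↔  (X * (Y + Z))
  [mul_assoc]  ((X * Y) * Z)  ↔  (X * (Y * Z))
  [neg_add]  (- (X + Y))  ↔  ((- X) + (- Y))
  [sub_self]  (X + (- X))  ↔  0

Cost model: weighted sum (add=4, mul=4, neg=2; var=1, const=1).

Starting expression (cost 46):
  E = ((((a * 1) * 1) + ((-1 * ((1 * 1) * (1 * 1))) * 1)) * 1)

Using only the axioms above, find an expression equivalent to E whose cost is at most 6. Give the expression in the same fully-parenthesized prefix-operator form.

(a + -1)   [cost 6]

step 1: mul_one (→) rewrites ((((a * 1) * 1) + ((-1 * ((1 * 1) * (1 * 1))) * 1)) * 1) into (((a * 1) * 1) + ((-1 * ((1 * 1) * (1 * 1))) * 1))
step 2: mul_one (→) rewrites (1 * 1) into 1, now (((a * 1) * 1) + ((-1 * ((1 * 1) * 1)) * 1))
step 3: mul_one (→) rewrites ((1 * 1) * 1) into (1 * 1), now (((a * 1) * 1) + ((-1 * (1 * 1)) * 1))
step 4: mul_one (→) rewrites (1 * 1) into 1, now (((a * 1) * 1) + ((-1 * 1) * 1))
step 5: mul_one (→) rewrites ((a * 1) * 1) into (a * 1), now ((a * 1) + ((-1 * 1) * 1))
step 6: mul_one (→) rewrites (-1 * 1) into -1, now ((a * 1) + (-1 * 1))
step 7: mul_one (→) rewrites (-1 * 1) into -1, now ((a * 1) + -1)
step 8: mul_one (→) rewrites (a * 1) into a, reaching cost 6 (bound 6)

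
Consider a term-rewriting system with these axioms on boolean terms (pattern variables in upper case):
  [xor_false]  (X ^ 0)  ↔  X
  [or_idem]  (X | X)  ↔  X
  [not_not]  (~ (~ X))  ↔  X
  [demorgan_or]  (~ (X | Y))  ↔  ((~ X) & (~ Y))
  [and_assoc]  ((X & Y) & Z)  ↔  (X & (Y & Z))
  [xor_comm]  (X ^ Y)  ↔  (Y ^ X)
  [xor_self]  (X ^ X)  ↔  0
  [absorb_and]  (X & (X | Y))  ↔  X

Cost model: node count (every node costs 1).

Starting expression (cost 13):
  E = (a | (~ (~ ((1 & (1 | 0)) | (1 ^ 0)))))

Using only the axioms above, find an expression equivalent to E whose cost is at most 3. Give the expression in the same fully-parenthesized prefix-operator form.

(a | 1)   [cost 3]

(1) (~ (~ ((1 & (1 | 0)) | (1 ^ 0))))  =[not_not →]=  ((1 & (1 | 0)) | (1 ^ 0))    ⊢ (a | ((1 & (1 | 0)) | (1 ^ 0)))
(2) (1 & (1 | 0))  =[absorb_and →]=  1    ⊢ (a | (1 | (1 ^ 0)))
(3) (1 ^ 0)  =[xor_false →]=  1    ⊢ (a | (1 | 1))
(4) (1 | 1)  =[or_idem →]=  1    ⊢ cost 3, within 3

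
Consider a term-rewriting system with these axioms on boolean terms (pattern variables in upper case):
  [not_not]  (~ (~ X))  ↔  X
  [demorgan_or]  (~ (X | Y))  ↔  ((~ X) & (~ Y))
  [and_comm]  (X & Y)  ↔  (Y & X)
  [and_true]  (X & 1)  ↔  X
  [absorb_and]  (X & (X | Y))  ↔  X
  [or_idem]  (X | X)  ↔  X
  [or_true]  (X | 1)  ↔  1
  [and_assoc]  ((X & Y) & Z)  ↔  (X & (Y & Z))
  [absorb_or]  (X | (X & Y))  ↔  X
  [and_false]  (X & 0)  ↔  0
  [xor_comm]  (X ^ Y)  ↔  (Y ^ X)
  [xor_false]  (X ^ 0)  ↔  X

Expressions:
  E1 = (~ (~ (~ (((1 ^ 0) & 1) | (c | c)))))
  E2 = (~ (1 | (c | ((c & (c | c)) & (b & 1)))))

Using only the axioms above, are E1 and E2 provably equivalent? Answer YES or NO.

YES

step 1: and_true (→) rewrites ((1 ^ 0) & 1) into (1 ^ 0), now (~ (~ (~ ((1 ^ 0) | (c | c)))))
step 2: not_not (→) rewrites (~ (~ (~ ((1 ^ 0) | (c | c))))) into (~ ((1 ^ 0) | (c | c)))
step 3: xor_false (→) rewrites (1 ^ 0) into 1, now (~ (1 | (c | c)))
step 4: or_idem (→) rewrites (c | c) into c, now (~ (1 | c))
step 5: absorb_or (←) rewrites c into (c | (c & b)), now (~ (1 | (c | (c & b))))
step 6: absorb_and (←) rewrites c into (c & (c | c)), now (~ (1 | (c | ((c & (c | c)) & b))))
step 7: and_true (←) rewrites b into (b & 1), which is E2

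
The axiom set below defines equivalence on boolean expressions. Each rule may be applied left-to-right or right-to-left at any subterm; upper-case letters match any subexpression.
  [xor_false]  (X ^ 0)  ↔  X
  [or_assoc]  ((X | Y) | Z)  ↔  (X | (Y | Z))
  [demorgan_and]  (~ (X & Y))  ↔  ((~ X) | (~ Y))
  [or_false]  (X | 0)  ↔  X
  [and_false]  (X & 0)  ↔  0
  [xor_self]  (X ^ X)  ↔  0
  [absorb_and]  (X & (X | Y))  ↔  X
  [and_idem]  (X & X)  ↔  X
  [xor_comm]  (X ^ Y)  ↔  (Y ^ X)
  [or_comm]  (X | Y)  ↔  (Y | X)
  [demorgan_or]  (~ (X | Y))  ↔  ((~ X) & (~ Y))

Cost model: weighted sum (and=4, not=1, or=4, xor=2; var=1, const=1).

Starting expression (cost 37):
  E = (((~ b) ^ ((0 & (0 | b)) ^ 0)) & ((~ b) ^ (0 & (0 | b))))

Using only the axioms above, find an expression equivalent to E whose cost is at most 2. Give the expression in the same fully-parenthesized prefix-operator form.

(1) ((0 & (0 | b)) ^ 0)  =[xor_false →]=  (0 & (0 | b))    ⊢ (((~ b) ^ (0 & (0 | b))) & ((~ b) ^ (0 & (0 | b))))
(2) (((~ b) ^ (0 & (0 | b))) & ((~ b) ^ (0 & (0 | b))))  =[and_idem →]=  ((~ b) ^ (0 & (0 | b)))
(3) (0 & (0 | b))  =[absorb_and →]=  0    ⊢ ((~ b) ^ 0)
(4) ((~ b) ^ 0)  =[xor_false →]=  (~ b)    ⊢ cost 2, within 2

(~ b)   [cost 2]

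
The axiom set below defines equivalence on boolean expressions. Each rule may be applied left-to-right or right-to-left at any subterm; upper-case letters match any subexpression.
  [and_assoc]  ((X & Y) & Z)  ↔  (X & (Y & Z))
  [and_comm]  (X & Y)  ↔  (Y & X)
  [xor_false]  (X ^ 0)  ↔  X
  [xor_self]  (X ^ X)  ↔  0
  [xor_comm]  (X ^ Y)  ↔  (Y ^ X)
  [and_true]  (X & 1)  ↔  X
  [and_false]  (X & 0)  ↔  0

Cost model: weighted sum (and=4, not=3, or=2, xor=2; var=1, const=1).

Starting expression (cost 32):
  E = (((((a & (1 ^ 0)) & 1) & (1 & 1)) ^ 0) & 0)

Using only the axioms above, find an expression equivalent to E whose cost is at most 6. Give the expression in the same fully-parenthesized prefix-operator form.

(0 & a)   [cost 6]

step 1: xor_false (→) rewrites (1 ^ 0) into 1, now (((((a & 1) & 1) & (1 & 1)) ^ 0) & 0)
step 2: and_true (→) rewrites (a & 1) into a, now ((((a & 1) & (1 & 1)) ^ 0) & 0)
step 3: and_true (→) rewrites (1 & 1) into 1, now ((((a & 1) & 1) ^ 0) & 0)
step 4: and_true (→) rewrites ((a & 1) & 1) into (a & 1), now (((a & 1) ^ 0) & 0)
step 5: and_comm (→) rewrites (((a & 1) ^ 0) & 0) into (0 & ((a & 1) ^ 0))
step 6: and_true (→) rewrites (a & 1) into a, now (0 & (a ^ 0))
step 7: xor_false (→) rewrites (a ^ 0) into a, reaching cost 6 (bound 6)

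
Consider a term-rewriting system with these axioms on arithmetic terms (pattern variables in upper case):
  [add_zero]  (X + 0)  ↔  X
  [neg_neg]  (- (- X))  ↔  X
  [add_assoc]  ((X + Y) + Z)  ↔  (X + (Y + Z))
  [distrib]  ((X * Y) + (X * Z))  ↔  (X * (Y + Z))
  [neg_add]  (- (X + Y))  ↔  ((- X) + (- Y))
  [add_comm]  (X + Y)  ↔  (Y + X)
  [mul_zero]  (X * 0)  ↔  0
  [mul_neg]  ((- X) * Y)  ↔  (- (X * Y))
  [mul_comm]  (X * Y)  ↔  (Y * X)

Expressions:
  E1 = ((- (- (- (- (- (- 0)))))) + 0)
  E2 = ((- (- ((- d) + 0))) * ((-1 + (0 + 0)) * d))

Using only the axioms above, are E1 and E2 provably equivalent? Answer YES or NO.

NO

Every axiom is a valid identity, so a rewrite proof would force E1 and E2 to agree under every assignment.
At d=1: E1 = 0 but E2 = 1; they differ, so no derivation exists.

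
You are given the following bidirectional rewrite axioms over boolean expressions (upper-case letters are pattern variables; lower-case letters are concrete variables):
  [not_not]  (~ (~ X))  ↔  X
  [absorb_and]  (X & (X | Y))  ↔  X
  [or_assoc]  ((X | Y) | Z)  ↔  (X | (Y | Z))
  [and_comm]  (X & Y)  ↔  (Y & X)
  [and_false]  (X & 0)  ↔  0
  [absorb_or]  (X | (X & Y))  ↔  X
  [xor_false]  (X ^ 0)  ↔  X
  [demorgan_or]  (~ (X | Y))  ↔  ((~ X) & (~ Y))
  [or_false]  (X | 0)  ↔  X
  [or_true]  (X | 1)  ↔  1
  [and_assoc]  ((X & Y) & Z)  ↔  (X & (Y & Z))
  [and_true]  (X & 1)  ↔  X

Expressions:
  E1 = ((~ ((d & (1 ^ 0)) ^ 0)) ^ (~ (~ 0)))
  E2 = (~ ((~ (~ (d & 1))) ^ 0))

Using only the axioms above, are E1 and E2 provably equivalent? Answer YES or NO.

YES

step 1: xor_false (→) rewrites (1 ^ 0) into 1, now ((~ ((d & 1) ^ 0)) ^ (~ (~ 0)))
step 2: not_not (→) rewrites (~ (~ 0)) into 0, now ((~ ((d & 1) ^ 0)) ^ 0)
step 3: xor_false (→) rewrites ((d & 1) ^ 0) into (d & 1), now ((~ (d & 1)) ^ 0)
step 4: and_true (→) rewrites (d & 1) into d, now ((~ d) ^ 0)
step 5: xor_false (→) rewrites ((~ d) ^ 0) into (~ d)
step 6: not_not (←) rewrites (~ d) into (~ (~ (~ d)))
step 7: and_true (←) rewrites d into (d & 1), now (~ (~ (~ (d & 1))))
step 8: xor_false (←) rewrites (~ (~ (d & 1))) into ((~ (~ (d & 1))) ^ 0), which is E2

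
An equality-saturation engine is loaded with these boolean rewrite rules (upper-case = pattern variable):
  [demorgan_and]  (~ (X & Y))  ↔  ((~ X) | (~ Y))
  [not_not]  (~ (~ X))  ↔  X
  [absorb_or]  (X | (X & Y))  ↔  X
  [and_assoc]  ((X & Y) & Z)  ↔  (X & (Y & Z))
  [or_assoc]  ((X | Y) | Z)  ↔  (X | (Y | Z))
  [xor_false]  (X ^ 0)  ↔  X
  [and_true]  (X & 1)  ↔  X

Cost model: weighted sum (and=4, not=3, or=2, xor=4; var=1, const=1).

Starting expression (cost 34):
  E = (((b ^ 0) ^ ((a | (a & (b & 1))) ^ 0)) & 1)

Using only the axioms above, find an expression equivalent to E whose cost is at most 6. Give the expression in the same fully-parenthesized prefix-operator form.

step 1: and_true (→) rewrites (b & 1) into b, now (((b ^ 0) ^ ((a | (a & b)) ^ 0)) & 1)
step 2: absorb_or (→) rewrites (a | (a & b)) into a, now (((b ^ 0) ^ (a ^ 0)) & 1)
step 3: xor_false (→) rewrites (a ^ 0) into a, now (((b ^ 0) ^ a) & 1)
step 4: xor_false (→) rewrites (b ^ 0) into b, now ((b ^ a) & 1)
step 5: and_true (→) rewrites ((b ^ a) & 1) into (b ^ a), reaching cost 6 (bound 6)

(b ^ a)   [cost 6]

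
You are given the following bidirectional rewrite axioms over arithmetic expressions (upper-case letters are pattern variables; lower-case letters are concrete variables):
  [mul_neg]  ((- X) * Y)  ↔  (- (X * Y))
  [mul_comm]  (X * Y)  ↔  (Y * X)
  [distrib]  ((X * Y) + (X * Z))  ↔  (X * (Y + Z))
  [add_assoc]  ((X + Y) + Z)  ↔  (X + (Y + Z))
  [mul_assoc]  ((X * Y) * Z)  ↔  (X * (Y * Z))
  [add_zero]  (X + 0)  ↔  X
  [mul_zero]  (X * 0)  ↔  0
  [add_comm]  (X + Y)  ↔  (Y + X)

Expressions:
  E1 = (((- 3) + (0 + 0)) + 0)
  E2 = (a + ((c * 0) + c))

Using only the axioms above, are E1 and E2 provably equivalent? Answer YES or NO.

NO

All listed rules preserve value, hence provable equivalence implies equal values everywhere; look for a separating assignment.
a=0, c=0 gives E1 ↦ -3, E2 ↦ 0; values differ ⇒ not provably equivalent.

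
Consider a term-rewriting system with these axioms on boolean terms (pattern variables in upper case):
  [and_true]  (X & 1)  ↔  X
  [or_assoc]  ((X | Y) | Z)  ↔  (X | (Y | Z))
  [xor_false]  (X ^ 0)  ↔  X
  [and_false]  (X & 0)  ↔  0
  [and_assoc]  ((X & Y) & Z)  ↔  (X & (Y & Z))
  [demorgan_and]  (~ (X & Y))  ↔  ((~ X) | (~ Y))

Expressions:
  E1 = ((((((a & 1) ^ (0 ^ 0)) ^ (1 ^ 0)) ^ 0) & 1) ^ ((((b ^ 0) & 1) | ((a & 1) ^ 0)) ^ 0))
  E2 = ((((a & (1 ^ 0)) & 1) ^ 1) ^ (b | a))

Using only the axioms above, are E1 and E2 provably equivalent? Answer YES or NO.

YES

step 1: and_true (→) rewrites (((((a & 1) ^ (0 ^ 0)) ^ (1 ^ 0)) ^ 0) & 1) into ((((a & 1) ^ (0 ^ 0)) ^ (1 ^ 0)) ^ 0), now (((((a & 1) ^ (0 ^ 0)) ^ (1 ^ 0)) ^ 0) ^ ((((b ^ 0) & 1) | ((a & 1) ^ 0)) ^ 0))
step 2: xor_false (→) rewrites ((((a & 1) ^ (0 ^ 0)) ^ (1 ^ 0)) ^ 0) into (((a & 1) ^ (0 ^ 0)) ^ (1 ^ 0)), now ((((a & 1) ^ (0 ^ 0)) ^ (1 ^ 0)) ^ ((((b ^ 0) & 1) | ((a & 1) ^ 0)) ^ 0))
step 3: xor_false (→) rewrites (0 ^ 0) into 0, now ((((a & 1) ^ 0) ^ (1 ^ 0)) ^ ((((b ^ 0) & 1) | ((a & 1) ^ 0)) ^ 0))
step 4: and_true (→) rewrites (a & 1) into a, now ((((a & 1) ^ 0) ^ (1 ^ 0)) ^ ((((b ^ 0) & 1) | (a ^ 0)) ^ 0))
step 5: xor_false (→) rewrites ((a & 1) ^ 0) into (a & 1), now (((a & 1) ^ (1 ^ 0)) ^ ((((b ^ 0) & 1) | (a ^ 0)) ^ 0))
step 6: and_true (→) rewrites (a & 1) into a, now ((a ^ (1 ^ 0)) ^ ((((b ^ 0) & 1) | (a ^ 0)) ^ 0))
step 7: xor_false (→) rewrites (a ^ 0) into a, now ((a ^ (1 ^ 0)) ^ ((((b ^ 0) & 1) | a) ^ 0))
step 8: xor_false (→) rewrites (1 ^ 0) into 1, now ((a ^ 1) ^ ((((b ^ 0) & 1) | a) ^ 0))
step 9: xor_false (→) rewrites ((((b ^ 0) & 1) | a) ^ 0) into (((b ^ 0) & 1) | a), now ((a ^ 1) ^ (((b ^ 0) & 1) | a))
step 10: xor_false (→) rewrites (b ^ 0) into b, now ((a ^ 1) ^ ((b & 1) | a))
step 11: and_true (→) rewrites (b & 1) into b, now ((a ^ 1) ^ (b | a))
step 12: and_true (←) rewrites a into (a & 1), now (((a & 1) ^ 1) ^ (b | a))
step 13: and_true (←) rewrites (a & 1) into ((a & 1) & 1), now ((((a & 1) & 1) ^ 1) ^ (b | a))
step 14: xor_false (←) rewrites 1 into (1 ^ 0), which is E2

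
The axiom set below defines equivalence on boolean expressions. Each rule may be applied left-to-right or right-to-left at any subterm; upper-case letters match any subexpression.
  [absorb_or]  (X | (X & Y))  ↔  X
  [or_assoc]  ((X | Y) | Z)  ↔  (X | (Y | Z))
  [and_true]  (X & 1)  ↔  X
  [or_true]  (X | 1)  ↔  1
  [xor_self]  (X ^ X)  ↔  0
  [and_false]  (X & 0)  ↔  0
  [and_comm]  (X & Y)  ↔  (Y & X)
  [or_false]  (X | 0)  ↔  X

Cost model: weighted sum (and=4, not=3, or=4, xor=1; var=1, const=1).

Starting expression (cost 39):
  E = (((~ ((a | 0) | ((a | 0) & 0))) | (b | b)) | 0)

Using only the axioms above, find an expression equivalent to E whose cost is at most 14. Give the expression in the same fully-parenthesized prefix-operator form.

((~ a) | (b | b))   [cost 14]

step 1: absorb_or (→) rewrites ((a | 0) | ((a | 0) & 0)) into (a | 0), now (((~ (a | 0)) | (b | b)) | 0)
step 2: or_false (→) rewrites (a | 0) into a, now (((~ a) | (b | b)) | 0)
step 3: or_false (→) rewrites (((~ a) | (b | b)) | 0) into ((~ a) | (b | b)), reaching cost 14 (bound 14)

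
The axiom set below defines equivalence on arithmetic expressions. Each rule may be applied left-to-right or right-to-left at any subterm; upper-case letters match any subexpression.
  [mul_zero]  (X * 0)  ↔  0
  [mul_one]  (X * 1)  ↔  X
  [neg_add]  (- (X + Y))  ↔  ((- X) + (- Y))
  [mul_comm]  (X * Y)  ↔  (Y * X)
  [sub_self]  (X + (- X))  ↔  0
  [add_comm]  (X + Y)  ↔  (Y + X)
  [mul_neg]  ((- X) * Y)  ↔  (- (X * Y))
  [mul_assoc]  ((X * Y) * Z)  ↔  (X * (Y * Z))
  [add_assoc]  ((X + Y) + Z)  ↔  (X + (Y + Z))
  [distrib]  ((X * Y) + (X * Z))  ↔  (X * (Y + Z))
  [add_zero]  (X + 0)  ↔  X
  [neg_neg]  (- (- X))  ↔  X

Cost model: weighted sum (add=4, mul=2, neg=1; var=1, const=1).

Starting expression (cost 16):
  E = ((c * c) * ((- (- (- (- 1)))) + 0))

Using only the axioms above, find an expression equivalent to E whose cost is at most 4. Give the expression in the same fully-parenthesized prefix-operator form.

(c * c)   [cost 4]

1. [add_zero →] ((- (- (- (- 1)))) + 0)  →  (- (- (- (- 1))));  E = ((c * c) * (- (- (- (- 1)))))
2. [neg_neg →] (- (- (- (- 1))))  →  (- (- 1));  E = ((c * c) * (- (- 1)))
3. [neg_neg →] (- (- 1))  →  1;  E = ((c * c) * 1)
4. [mul_one →] ((c * c) * 1)  →  (c * c);  cost 4 ≤ 4, done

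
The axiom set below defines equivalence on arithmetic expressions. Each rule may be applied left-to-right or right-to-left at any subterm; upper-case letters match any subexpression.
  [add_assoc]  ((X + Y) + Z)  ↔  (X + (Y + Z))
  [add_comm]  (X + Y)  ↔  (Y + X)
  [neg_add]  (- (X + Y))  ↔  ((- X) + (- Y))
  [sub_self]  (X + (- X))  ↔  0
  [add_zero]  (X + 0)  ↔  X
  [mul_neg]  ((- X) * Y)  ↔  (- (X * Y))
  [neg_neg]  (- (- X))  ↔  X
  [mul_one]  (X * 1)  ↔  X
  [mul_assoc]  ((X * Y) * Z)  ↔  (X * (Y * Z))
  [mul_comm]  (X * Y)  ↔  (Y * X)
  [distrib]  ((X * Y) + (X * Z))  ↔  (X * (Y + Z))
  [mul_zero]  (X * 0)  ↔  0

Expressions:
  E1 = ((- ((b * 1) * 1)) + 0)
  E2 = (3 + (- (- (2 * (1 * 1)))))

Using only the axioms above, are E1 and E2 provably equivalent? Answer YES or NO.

Every axiom is a valid identity, so a rewrite proof would force E1 and E2 to agree under every assignment.
At b=0: E1 = 0 but E2 = 5; they differ, so no derivation exists.

NO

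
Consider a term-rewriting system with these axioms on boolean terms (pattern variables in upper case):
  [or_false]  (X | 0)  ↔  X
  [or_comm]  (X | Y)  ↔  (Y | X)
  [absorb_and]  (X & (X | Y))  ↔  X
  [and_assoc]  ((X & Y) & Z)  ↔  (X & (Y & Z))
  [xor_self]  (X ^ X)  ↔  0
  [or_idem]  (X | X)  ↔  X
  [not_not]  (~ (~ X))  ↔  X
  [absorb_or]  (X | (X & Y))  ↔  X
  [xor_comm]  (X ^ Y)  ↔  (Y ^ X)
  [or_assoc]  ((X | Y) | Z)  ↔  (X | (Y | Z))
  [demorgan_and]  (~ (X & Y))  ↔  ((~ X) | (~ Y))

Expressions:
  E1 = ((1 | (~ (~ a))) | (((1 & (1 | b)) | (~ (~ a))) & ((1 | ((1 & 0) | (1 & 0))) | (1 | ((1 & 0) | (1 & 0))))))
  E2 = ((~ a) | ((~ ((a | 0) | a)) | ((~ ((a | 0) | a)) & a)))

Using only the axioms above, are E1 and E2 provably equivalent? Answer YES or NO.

NO

The axioms are sound identities: if E1 ↔* E2 then E1 and E2 evaluate identically under any assignment.
Under a=1, b=0: E1 evaluates to 1, E2 to 0. Distinct ⇒ no rewrite sequence connects them.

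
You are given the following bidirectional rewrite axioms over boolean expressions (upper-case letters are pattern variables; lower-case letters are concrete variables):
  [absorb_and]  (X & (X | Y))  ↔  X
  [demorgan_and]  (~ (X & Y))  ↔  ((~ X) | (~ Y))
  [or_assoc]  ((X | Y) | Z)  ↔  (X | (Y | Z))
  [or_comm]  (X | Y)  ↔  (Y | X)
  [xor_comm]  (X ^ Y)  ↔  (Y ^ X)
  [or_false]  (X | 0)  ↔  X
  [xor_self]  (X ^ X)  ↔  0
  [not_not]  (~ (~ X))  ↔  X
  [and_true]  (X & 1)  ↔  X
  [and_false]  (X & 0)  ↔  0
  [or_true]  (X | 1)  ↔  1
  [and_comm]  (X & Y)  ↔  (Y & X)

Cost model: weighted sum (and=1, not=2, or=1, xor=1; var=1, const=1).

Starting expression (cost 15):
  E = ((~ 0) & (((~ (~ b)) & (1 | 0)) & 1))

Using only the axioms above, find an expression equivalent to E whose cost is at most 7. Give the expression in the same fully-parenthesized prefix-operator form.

((~ 0) & (b & 1))   [cost 7]

(1) (~ (~ b))  =[not_not →]=  b    ⊢ ((~ 0) & ((b & (1 | 0)) & 1))
(2) (1 | 0)  =[or_false →]=  1    ⊢ ((~ 0) & ((b & 1) & 1))
(3) (b & 1)  =[and_true →]=  b    ⊢ cost 7, within 7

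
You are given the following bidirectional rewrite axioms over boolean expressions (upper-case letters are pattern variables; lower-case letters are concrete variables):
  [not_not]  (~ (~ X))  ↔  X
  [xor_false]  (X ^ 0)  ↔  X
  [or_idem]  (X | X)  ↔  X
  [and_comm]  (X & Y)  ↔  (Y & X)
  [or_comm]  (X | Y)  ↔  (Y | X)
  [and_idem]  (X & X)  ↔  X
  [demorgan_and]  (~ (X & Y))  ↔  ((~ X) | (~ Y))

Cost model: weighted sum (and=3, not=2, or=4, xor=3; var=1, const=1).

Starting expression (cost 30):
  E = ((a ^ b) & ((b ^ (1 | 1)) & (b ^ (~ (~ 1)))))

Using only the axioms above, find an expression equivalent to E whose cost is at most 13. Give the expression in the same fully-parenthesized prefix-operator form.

(1) (1 | 1)  =[or_idem →]=  1    ⊢ ((a ^ b) & ((b ^ 1) & (b ^ (~ (~ 1)))))
(2) (~ (~ 1))  =[not_not →]=  1    ⊢ ((a ^ b) & ((b ^ 1) & (b ^ 1)))
(3) ((b ^ 1) & (b ^ 1))  =[and_idem →]=  (b ^ 1)    ⊢ cost 13, within 13

((a ^ b) & (b ^ 1))   [cost 13]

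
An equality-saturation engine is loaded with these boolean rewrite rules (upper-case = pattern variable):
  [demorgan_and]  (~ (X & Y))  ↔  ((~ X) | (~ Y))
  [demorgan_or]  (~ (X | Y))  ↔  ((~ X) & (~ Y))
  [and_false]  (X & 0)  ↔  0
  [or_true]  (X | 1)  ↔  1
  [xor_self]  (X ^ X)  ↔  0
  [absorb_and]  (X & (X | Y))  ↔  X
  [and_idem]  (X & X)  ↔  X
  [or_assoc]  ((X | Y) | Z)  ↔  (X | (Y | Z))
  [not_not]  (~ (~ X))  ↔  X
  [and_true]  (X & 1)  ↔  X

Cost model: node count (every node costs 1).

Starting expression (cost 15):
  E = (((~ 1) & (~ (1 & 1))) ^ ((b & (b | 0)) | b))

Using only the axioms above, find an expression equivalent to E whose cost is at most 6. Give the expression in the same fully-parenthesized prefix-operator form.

((~ 1) ^ (b | b))   [cost 6]

1. [absorb_and →] (b & (b | 0))  →  b;  E = (((~ 1) & (~ (1 & 1))) ^ (b | b))
2. [and_idem →] (1 & 1)  →  1;  E = (((~ 1) & (~ 1)) ^ (b | b))
3. [and_idem →] ((~ 1) & (~ 1))  →  (~ 1);  cost 6 ≤ 6, done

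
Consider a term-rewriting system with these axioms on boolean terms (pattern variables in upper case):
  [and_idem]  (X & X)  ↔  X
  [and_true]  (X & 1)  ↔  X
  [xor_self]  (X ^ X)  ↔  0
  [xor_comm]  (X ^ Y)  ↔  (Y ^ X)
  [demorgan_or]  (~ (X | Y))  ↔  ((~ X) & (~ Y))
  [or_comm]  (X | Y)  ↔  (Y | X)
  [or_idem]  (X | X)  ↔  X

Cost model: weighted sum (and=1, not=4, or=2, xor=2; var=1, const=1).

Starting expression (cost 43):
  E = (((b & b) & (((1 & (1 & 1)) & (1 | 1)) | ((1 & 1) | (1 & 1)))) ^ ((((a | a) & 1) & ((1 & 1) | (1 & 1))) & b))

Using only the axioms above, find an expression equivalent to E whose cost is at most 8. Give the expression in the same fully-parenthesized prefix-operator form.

((b & 1) ^ (a & b))   [cost 8]

(1) (1 & 1)  =[and_idem →]=  1    ⊢ (((b & b) & (((1 & 1) & (1 | 1)) | ((1 & 1) | (1 & 1)))) ^ ((((a | a) & 1) & ((1 & 1) | (1 & 1))) & b))
(2) ((1 & 1) | (1 & 1))  =[or_idem →]=  (1 & 1)    ⊢ (((b & b) & (((1 & 1) & (1 | 1)) | (1 & 1))) ^ ((((a | a) & 1) & ((1 & 1) | (1 & 1))) & b))
(3) (1 & 1)  =[and_idem →]=  1    ⊢ (((b & b) & (((1 & 1) & (1 | 1)) | 1)) ^ ((((a | a) & 1) & ((1 & 1) | (1 & 1))) & b))
(4) (1 & 1)  =[and_true →]=  1    ⊢ (((b & b) & ((1 & (1 | 1)) | 1)) ^ ((((a | a) & 1) & ((1 & 1) | (1 & 1))) & b))
(5) (1 & 1)  =[and_true →]=  1    ⊢ (((b & b) & ((1 & (1 | 1)) | 1)) ^ ((((a | a) & 1) & (1 | (1 & 1))) & b))
(6) (1 & 1)  =[and_true →]=  1    ⊢ (((b & b) & ((1 & (1 | 1)) | 1)) ^ ((((a | a) & 1) & (1 | 1)) & b))
(7) (1 | 1)  =[or_idem →]=  1    ⊢ (((b & b) & ((1 & (1 | 1)) | 1)) ^ ((((a | a) & 1) & 1) & b))
(8) (1 | 1)  =[or_idem →]=  1    ⊢ (((b & b) & ((1 & 1) | 1)) ^ ((((a | a) & 1) & 1) & b))
(9) (a | a)  =[or_idem →]=  a    ⊢ (((b & b) & ((1 & 1) | 1)) ^ (((a & 1) & 1) & b))
(10) (1 & 1)  =[and_true →]=  1    ⊢ (((b & b) & (1 | 1)) ^ (((a & 1) & 1) & b))
(11) ((a & 1) & 1)  =[and_true →]=  (a & 1)    ⊢ (((b & b) & (1 | 1)) ^ ((a & 1) & b))
(12) (b & b)  =[and_idem →]=  b    ⊢ ((b & (1 | 1)) ^ ((a & 1) & b))
(13) (a & 1)  =[and_true →]=  a    ⊢ ((b & (1 | 1)) ^ (a & b))
(14) (1 | 1)  =[or_idem →]=  1    ⊢ cost 8, within 8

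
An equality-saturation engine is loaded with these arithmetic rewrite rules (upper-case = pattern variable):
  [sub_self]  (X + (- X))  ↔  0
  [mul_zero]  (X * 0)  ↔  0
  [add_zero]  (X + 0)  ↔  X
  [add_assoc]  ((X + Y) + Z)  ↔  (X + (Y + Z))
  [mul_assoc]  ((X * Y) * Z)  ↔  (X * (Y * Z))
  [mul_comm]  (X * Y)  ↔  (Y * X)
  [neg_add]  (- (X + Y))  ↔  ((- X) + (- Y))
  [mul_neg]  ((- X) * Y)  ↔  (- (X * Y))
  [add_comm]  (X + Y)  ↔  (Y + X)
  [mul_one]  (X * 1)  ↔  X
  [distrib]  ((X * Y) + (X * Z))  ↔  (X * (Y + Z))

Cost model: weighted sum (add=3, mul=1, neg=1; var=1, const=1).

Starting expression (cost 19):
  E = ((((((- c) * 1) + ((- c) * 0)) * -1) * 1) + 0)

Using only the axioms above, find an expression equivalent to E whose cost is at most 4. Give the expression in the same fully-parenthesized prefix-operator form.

(-1 * (- c))   [cost 4]

(1) ((((((- c) * 1) + ((- c) * 0)) * -1) * 1) + 0)  =[add_zero →]=  (((((- c) * 1) + ((- c) * 0)) * -1) * 1)
(2) (((((- c) * 1) + ((- c) * 0)) * -1) * 1)  =[mul_one →]=  ((((- c) * 1) + ((- c) * 0)) * -1)
(3) (((- c) * 1) + ((- c) * 0))  =[distrib →]=  ((- c) * (1 + 0))    ⊢ (((- c) * (1 + 0)) * -1)
(4) (((- c) * (1 + 0)) * -1)  =[mul_comm →]=  (-1 * ((- c) * (1 + 0)))
(5) (1 + 0)  =[add_zero →]=  1    ⊢ (-1 * ((- c) * 1))
(6) ((- c) * 1)  =[mul_one →]=  (- c)    ⊢ cost 4, within 4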